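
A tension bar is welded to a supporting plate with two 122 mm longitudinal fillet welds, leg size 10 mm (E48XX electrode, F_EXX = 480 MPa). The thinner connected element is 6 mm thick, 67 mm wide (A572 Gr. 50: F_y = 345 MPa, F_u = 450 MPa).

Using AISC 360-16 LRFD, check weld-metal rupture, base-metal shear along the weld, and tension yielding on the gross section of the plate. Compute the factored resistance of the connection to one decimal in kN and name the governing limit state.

Weld metal: throat = 0.707×10 = 7.07 mm, L = 2×122 = 244 mm. φR_n = 0.75 × 0.6 × 480 × 7.07 × 244 = 372.6 kN.
Base metal shear (6 mm plate): yield φR_n = 1.0×0.6×345×6×244 = 303.0 kN; rupture φR_n = 0.75×0.6×450×6×244 = 296.5 kN; take 296.5 kN (rupture).
Tension yield (gross): A_g = 67×6 = 402 mm². φR_n = 0.90 × 345 × 402 = 124.8 kN.
Governing: min(372.6, 296.5, 124.8) = 124.8 kN → gross-section yield.

124.8 kN (gross-section yield governs)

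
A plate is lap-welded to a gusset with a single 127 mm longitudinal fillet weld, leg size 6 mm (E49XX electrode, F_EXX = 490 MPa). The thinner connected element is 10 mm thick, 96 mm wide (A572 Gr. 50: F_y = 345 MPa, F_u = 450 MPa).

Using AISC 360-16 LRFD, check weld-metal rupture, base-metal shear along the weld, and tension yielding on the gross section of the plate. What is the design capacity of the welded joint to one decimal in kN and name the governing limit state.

118.8 kN (weld metal governs)

Weld metal: throat = 0.707×6 = 4.242 mm, L = 127 mm. φR_n = 0.75 × 0.6 × 490 × 4.242 × 127 = 118.8 kN.
Base metal shear (10 mm plate): yield φR_n = 1.0×0.6×345×10×127 = 262.9 kN; rupture φR_n = 0.75×0.6×450×10×127 = 257.2 kN; take 257.2 kN (rupture).
Tension yield (gross): A_g = 96×10 = 960 mm². φR_n = 0.90 × 345 × 960 = 298.1 kN.
Governing: min(118.8, 257.2, 298.1) = 118.8 kN → weld metal.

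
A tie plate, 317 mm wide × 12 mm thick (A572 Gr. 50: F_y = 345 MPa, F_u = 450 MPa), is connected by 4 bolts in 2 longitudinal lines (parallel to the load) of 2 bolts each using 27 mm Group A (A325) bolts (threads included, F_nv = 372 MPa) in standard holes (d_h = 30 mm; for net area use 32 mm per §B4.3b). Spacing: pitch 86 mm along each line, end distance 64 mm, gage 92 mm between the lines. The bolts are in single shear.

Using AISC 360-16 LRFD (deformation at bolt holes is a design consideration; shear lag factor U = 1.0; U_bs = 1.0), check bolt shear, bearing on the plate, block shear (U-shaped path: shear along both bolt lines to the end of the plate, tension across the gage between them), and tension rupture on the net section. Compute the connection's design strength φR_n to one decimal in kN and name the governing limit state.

Bolt shear: A_b = π(27)²/4 = 572.56 mm². φR_n = 0.75 × 372 × 572.56 × 4 × 1 = 639.0 kN.
Bearing (12 mm plate, F_u = 450 MPa): end bolts L_c = 64 − 30/2 = 49, R_n = min(1.2×49×12×450, 2.4×27×12×450) = 317.52 kN/bolt; interior L_c = 86 − 30 = 56, R_n = 349.92 kN/bolt. φR_n = 0.75 × (2×317.52 + 2×349.92) = 1001.2 kN.
Block shear: shear path 2×[64+1×86] = 2×150 mm, A_gv = 3600, A_nv = 2×(150 − 1.5×32)×12 = 2448 mm²; tension across gage: (92 − 1×32)×12 = 720 mm². R_n = min(0.6×450×2448, 0.6×345×3600) + 1.0×450×720 = min(660.96, 745.2) + 324 = 984.96 kN. φR_n = 0.75 × 984.96 = 738.7 kN.
Tension rupture (net): A_n = (317 − 2×32)×12 = 3036 mm² (U = 1.0, A_e = A_n). φR_n = 0.75 × 450 × 3036 = 1024.7 kN.
Governing: min(639.0, 1001.2, 738.7, 1024.7) = 639.0 kN → bolt shear.

639.0 kN (bolt shear governs)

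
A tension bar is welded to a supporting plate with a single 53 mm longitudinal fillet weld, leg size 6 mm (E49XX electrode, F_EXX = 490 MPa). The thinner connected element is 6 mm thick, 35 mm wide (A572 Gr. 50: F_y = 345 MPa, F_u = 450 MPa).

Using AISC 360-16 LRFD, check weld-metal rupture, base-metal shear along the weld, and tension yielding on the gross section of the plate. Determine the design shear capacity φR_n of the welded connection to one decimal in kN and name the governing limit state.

49.6 kN (weld metal governs)

Weld metal: throat = 0.707×6 = 4.242 mm, L = 53 mm. φR_n = 0.75 × 0.6 × 490 × 4.242 × 53 = 49.6 kN.
Base metal shear (6 mm plate): yield φR_n = 1.0×0.6×345×6×53 = 65.8 kN; rupture φR_n = 0.75×0.6×450×6×53 = 64.4 kN; take 64.4 kN (rupture).
Tension yield (gross): A_g = 35×6 = 210 mm². φR_n = 0.90 × 345 × 210 = 65.2 kN.
Governing: min(49.6, 64.4, 65.2) = 49.6 kN → weld metal.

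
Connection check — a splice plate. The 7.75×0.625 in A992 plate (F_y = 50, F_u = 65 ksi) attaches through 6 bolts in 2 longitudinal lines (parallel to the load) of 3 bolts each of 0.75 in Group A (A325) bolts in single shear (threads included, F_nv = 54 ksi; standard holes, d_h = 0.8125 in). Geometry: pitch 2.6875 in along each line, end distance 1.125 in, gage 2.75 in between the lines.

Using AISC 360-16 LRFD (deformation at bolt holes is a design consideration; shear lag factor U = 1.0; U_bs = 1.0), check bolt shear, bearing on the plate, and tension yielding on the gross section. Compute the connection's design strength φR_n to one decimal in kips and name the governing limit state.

Bolt shear: A_b = π(0.75)²/4 = 0.44179 in². φR_n = 0.75 × 54 × 0.44179 × 6 × 1 = 107.4 kips.
Bearing (0.625 in plate, F_u = 65 ksi): end bolts L_c = 1.125 − 0.8125/2 = 0.71875, R_n = min(1.2×0.71875×0.625×65, 2.4×0.75×0.625×65) = 35.039 kips/bolt; interior L_c = 2.6875 − 0.8125 = 1.875, R_n = 73.125 kips/bolt. φR_n = 0.75 × (2×35.039 + 4×73.125) = 271.9 kips.
Tension yield (gross): A_g = 7.75×0.625 = 4.8438 in². φR_n = 0.90 × 50 × 4.8438 = 218.0 kips.
Governing: min(107.4, 271.9, 218.0) = 107.4 kips → bolt shear.

107.4 kips (bolt shear governs)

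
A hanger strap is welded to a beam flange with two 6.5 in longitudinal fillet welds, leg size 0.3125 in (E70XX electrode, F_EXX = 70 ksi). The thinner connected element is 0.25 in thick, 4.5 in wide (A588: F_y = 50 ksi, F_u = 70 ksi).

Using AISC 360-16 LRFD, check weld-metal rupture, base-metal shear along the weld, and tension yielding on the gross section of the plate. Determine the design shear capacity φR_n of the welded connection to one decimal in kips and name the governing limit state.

Weld metal: throat = 0.707×0.3125 = 0.22094 in, L = 2×6.5 = 13 in. φR_n = 0.75 × 0.6 × 70 × 0.22094 × 13 = 90.5 kips.
Base metal shear (0.25 in plate): yield φR_n = 1.0×0.6×50×0.25×13 = 97.5 kips; rupture φR_n = 0.75×0.6×70×0.25×13 = 102.4 kips; take 97.5 kips (yield).
Tension yield (gross): A_g = 4.5×0.25 = 1.125 in². φR_n = 0.90 × 50 × 1.125 = 50.6 kips.
Governing: min(90.5, 97.5, 50.6) = 50.6 kips → gross-section yield.

50.6 kips (gross-section yield governs)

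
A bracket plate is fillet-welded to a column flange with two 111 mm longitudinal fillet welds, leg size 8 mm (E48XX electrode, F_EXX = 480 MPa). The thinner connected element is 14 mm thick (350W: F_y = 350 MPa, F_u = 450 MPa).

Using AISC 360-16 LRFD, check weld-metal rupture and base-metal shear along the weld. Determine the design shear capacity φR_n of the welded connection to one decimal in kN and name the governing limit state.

271.2 kN (weld metal governs)

Weld metal: throat = 0.707×8 = 5.656 mm, L = 2×111 = 222 mm. φR_n = 0.75 × 0.6 × 480 × 5.656 × 222 = 271.2 kN.
Base metal shear (14 mm plate): yield φR_n = 1.0×0.6×350×14×222 = 652.7 kN; rupture φR_n = 0.75×0.6×450×14×222 = 629.4 kN; take 629.4 kN (rupture).
Governing: min(271.2, 629.4) = 271.2 kN → weld metal.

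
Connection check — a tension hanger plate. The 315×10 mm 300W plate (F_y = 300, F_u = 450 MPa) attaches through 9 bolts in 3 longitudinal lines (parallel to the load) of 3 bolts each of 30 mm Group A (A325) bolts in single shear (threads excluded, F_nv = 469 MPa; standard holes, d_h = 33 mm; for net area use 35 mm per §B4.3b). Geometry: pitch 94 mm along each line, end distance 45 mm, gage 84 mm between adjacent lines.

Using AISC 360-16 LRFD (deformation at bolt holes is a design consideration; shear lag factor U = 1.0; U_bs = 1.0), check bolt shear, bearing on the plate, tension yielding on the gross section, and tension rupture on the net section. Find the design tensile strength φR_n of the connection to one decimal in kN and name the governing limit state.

708.8 kN (net-section rupture governs)

Bolt shear: A_b = π(30)²/4 = 706.86 mm². φR_n = 0.75 × 469 × 706.86 × 9 × 1 = 2237.7 kN.
Bearing (10 mm plate, F_u = 450 MPa): end bolts L_c = 45 − 33/2 = 28.5, R_n = min(1.2×28.5×10×450, 2.4×30×10×450) = 153.9 kN/bolt; interior L_c = 94 − 33 = 61, R_n = 324 kN/bolt. φR_n = 0.75 × (3×153.9 + 6×324) = 1804.3 kN.
Tension yield (gross): A_g = 315×10 = 3150 mm². φR_n = 0.90 × 300 × 3150 = 850.5 kN.
Tension rupture (net): A_n = (315 − 3×35)×10 = 2100 mm² (U = 1.0, A_e = A_n). φR_n = 0.75 × 450 × 2100 = 708.8 kN.
Governing: min(2237.7, 1804.3, 850.5, 708.8) = 708.8 kN → net-section rupture.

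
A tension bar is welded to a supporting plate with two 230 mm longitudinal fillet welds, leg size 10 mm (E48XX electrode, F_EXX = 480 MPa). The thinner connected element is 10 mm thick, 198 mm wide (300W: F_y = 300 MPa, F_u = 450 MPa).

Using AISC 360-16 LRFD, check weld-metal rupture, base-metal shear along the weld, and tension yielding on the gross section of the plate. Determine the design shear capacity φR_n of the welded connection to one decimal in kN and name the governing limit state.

534.6 kN (gross-section yield governs)

Weld metal: throat = 0.707×10 = 7.07 mm, L = 2×230 = 460 mm. φR_n = 0.75 × 0.6 × 480 × 7.07 × 460 = 702.5 kN.
Base metal shear (10 mm plate): yield φR_n = 1.0×0.6×300×10×460 = 828.0 kN; rupture φR_n = 0.75×0.6×450×10×460 = 931.5 kN; take 828.0 kN (yield).
Tension yield (gross): A_g = 198×10 = 1980 mm². φR_n = 0.90 × 300 × 1980 = 534.6 kN.
Governing: min(702.5, 828.0, 534.6) = 534.6 kN → gross-section yield.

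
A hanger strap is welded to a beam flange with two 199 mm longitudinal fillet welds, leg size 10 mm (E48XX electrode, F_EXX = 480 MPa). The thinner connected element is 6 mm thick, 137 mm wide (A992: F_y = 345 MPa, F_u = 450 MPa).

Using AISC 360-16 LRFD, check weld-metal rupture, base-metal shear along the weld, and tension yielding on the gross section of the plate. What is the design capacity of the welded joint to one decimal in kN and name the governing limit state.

255.2 kN (gross-section yield governs)

Weld metal: throat = 0.707×10 = 7.07 mm, L = 2×199 = 398 mm. φR_n = 0.75 × 0.6 × 480 × 7.07 × 398 = 607.8 kN.
Base metal shear (6 mm plate): yield φR_n = 1.0×0.6×345×6×398 = 494.3 kN; rupture φR_n = 0.75×0.6×450×6×398 = 483.6 kN; take 483.6 kN (rupture).
Tension yield (gross): A_g = 137×6 = 822 mm². φR_n = 0.90 × 345 × 822 = 255.2 kN.
Governing: min(607.8, 483.6, 255.2) = 255.2 kN → gross-section yield.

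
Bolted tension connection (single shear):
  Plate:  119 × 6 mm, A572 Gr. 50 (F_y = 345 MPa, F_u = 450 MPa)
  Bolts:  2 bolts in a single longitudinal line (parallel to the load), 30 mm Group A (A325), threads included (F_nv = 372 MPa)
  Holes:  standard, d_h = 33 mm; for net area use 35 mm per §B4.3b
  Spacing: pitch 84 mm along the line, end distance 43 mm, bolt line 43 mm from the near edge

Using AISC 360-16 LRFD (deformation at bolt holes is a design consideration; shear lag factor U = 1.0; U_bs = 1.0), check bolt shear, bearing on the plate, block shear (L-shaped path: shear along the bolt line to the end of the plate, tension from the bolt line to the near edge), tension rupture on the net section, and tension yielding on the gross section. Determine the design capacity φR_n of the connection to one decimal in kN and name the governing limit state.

142.2 kN (block shear governs)

Bolt shear: A_b = π(30)²/4 = 706.86 mm². φR_n = 0.75 × 372 × 706.86 × 2 × 1 = 394.4 kN.
Bearing (6 mm plate, F_u = 450 MPa): end bolts L_c = 43 − 33/2 = 26.5, R_n = min(1.2×26.5×6×450, 2.4×30×6×450) = 85.86 kN/bolt; interior L_c = 84 − 33 = 51, R_n = 165.24 kN/bolt. φR_n = 0.75 × (1×85.86 + 1×165.24) = 188.3 kN.
Block shear: shear path 1×[43+1×84] = 1×127 mm, A_gv = 762, A_nv = 1×(127 − 1.5×35)×6 = 447 mm²; tension to near edge: (43 − 0.5×35)×6 = 153 mm². R_n = min(0.6×450×447, 0.6×345×762) + 1.0×450×153 = min(120.69, 157.73) + 68.85 = 189.54 kN. φR_n = 0.75 × 189.54 = 142.2 kN.
Tension rupture (net): A_n = (119 − 1×35)×6 = 504 mm² (U = 1.0, A_e = A_n). φR_n = 0.75 × 450 × 504 = 170.1 kN.
Tension yield (gross): A_g = 119×6 = 714 mm². φR_n = 0.90 × 345 × 714 = 221.7 kN.
Governing: min(394.4, 188.3, 142.2, 170.1, 221.7) = 142.2 kN → block shear.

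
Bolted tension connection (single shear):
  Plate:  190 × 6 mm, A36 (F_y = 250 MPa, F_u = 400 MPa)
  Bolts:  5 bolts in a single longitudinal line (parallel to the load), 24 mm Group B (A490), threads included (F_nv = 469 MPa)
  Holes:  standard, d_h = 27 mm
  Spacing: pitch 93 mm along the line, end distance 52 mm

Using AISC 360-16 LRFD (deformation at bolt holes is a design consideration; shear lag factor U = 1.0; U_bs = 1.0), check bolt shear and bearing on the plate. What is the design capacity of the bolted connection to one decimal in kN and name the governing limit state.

497.9 kN (bearing governs)

Bolt shear: A_b = π(24)²/4 = 452.39 mm². φR_n = 0.75 × 469 × 452.39 × 5 × 1 = 795.6 kN.
Bearing (6 mm plate, F_u = 400 MPa): end bolts L_c = 52 − 27/2 = 38.5, R_n = min(1.2×38.5×6×400, 2.4×24×6×400) = 110.88 kN/bolt; interior L_c = 93 − 27 = 66, R_n = 138.24 kN/bolt. φR_n = 0.75 × (1×110.88 + 4×138.24) = 497.9 kN.
Governing: min(795.6, 497.9) = 497.9 kN → bearing.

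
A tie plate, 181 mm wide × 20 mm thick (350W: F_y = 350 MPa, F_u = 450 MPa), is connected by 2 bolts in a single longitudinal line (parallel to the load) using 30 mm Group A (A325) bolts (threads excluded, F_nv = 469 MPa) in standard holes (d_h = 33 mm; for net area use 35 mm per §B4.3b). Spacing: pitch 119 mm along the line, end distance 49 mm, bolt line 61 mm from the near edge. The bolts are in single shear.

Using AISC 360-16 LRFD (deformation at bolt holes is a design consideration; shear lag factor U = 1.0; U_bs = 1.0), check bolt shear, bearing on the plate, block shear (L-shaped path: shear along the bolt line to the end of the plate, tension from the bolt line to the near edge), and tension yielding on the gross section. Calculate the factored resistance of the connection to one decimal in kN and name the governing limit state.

497.3 kN (bolt shear governs)

Bolt shear: A_b = π(30)²/4 = 706.86 mm². φR_n = 0.75 × 469 × 706.86 × 2 × 1 = 497.3 kN.
Bearing (20 mm plate, F_u = 450 MPa): end bolts L_c = 49 − 33/2 = 32.5, R_n = min(1.2×32.5×20×450, 2.4×30×20×450) = 351 kN/bolt; interior L_c = 119 − 33 = 86, R_n = 648 kN/bolt. φR_n = 0.75 × (1×351 + 1×648) = 749.3 kN.
Block shear: shear path 1×[49+1×119] = 1×168 mm, A_gv = 3360, A_nv = 1×(168 − 1.5×35)×20 = 2310 mm²; tension to near edge: (61 − 0.5×35)×20 = 870 mm². R_n = min(0.6×450×2310, 0.6×350×3360) + 1.0×450×870 = min(623.7, 705.6) + 391.5 = 1015.2 kN. φR_n = 0.75 × 1015.2 = 761.4 kN.
Tension yield (gross): A_g = 181×20 = 3620 mm². φR_n = 0.90 × 350 × 3620 = 1140.3 kN.
Governing: min(497.3, 749.3, 761.4, 1140.3) = 497.3 kN → bolt shear.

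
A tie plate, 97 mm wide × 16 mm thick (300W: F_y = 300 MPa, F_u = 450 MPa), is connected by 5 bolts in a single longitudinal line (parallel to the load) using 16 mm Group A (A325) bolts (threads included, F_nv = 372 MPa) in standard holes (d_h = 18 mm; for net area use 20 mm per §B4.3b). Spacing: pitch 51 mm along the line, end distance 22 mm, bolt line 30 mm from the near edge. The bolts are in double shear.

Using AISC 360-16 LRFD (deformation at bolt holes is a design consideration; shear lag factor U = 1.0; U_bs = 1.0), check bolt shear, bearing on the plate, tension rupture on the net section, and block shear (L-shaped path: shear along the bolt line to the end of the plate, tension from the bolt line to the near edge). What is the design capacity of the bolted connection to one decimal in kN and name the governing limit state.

415.8 kN (net-section rupture governs)

Bolt shear: A_b = π(16)²/4 = 201.06 mm². φR_n = 0.75 × 372 × 201.06 × 5 × 2 = 561.0 kN.
Bearing (16 mm plate, F_u = 450 MPa): end bolts L_c = 22 − 18/2 = 13, R_n = min(1.2×13×16×450, 2.4×16×16×450) = 112.32 kN/bolt; interior L_c = 51 − 18 = 33, R_n = 276.48 kN/bolt. φR_n = 0.75 × (1×112.32 + 4×276.48) = 913.7 kN.
Tension rupture (net): A_n = (97 − 1×20)×16 = 1232 mm² (U = 1.0, A_e = A_n). φR_n = 0.75 × 450 × 1232 = 415.8 kN.
Block shear: shear path 1×[22+4×51] = 1×226 mm, A_gv = 3616, A_nv = 1×(226 − 4.5×20)×16 = 2176 mm²; tension to near edge: (30 − 0.5×20)×16 = 320 mm². R_n = min(0.6×450×2176, 0.6×300×3616) + 1.0×450×320 = min(587.52, 650.88) + 144 = 731.52 kN. φR_n = 0.75 × 731.52 = 548.6 kN.
Governing: min(561.0, 913.7, 415.8, 548.6) = 415.8 kN → net-section rupture.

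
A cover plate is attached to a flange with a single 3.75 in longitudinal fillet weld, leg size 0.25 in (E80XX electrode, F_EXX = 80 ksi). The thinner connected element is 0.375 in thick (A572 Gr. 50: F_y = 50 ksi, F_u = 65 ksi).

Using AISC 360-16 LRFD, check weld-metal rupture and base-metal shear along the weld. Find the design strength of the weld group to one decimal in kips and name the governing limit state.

23.9 kips (weld metal governs)

Weld metal: throat = 0.707×0.25 = 0.17675 in, L = 3.75 in. φR_n = 0.75 × 0.6 × 80 × 0.17675 × 3.75 = 23.9 kips.
Base metal shear (0.375 in plate): yield φR_n = 1.0×0.6×50×0.375×3.75 = 42.2 kips; rupture φR_n = 0.75×0.6×65×0.375×3.75 = 41.1 kips; take 41.1 kips (rupture).
Governing: min(23.9, 41.1) = 23.9 kips → weld metal.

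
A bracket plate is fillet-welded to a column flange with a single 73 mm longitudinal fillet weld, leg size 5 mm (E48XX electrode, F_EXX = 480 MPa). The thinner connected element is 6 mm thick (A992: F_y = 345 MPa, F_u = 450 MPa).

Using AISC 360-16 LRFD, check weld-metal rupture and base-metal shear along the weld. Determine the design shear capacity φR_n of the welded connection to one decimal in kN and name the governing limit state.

Weld metal: throat = 0.707×5 = 3.535 mm, L = 73 mm. φR_n = 0.75 × 0.6 × 480 × 3.535 × 73 = 55.7 kN.
Base metal shear (6 mm plate): yield φR_n = 1.0×0.6×345×6×73 = 90.7 kN; rupture φR_n = 0.75×0.6×450×6×73 = 88.7 kN; take 88.7 kN (rupture).
Governing: min(55.7, 88.7) = 55.7 kN → weld metal.

55.7 kN (weld metal governs)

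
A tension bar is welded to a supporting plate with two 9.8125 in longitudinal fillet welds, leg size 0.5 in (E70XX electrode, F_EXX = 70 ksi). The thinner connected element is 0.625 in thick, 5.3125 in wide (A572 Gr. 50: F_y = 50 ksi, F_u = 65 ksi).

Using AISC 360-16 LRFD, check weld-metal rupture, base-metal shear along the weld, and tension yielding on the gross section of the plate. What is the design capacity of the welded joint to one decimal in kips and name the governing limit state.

149.4 kips (gross-section yield governs)

Weld metal: throat = 0.707×0.5 = 0.3535 in, L = 2×9.8125 = 19.625 in. φR_n = 0.75 × 0.6 × 70 × 0.3535 × 19.625 = 218.5 kips.
Base metal shear (0.625 in plate): yield φR_n = 1.0×0.6×50×0.625×19.625 = 368.0 kips; rupture φR_n = 0.75×0.6×65×0.625×19.625 = 358.8 kips; take 358.8 kips (rupture).
Tension yield (gross): A_g = 5.3125×0.625 = 3.3203 in². φR_n = 0.90 × 50 × 3.3203 = 149.4 kips.
Governing: min(218.5, 358.8, 149.4) = 149.4 kips → gross-section yield.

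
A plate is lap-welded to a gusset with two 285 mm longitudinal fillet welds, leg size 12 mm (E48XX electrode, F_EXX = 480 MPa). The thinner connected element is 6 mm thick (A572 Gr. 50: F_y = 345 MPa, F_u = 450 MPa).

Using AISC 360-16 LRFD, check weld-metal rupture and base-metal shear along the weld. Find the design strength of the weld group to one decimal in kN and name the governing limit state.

692.6 kN (base-metal shear governs)

Weld metal: throat = 0.707×12 = 8.484 mm, L = 2×285 = 570 mm. φR_n = 0.75 × 0.6 × 480 × 8.484 × 570 = 1044.6 kN.
Base metal shear (6 mm plate): yield φR_n = 1.0×0.6×345×6×570 = 707.9 kN; rupture φR_n = 0.75×0.6×450×6×570 = 692.6 kN; take 692.6 kN (rupture).
Governing: min(1044.6, 692.6) = 692.6 kN → base-metal shear.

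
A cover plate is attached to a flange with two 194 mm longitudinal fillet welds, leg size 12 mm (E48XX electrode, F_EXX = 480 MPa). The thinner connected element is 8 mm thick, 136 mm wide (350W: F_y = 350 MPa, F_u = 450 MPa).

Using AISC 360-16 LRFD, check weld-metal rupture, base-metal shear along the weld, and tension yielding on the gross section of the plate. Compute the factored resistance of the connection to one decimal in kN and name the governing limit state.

342.7 kN (gross-section yield governs)

Weld metal: throat = 0.707×12 = 8.484 mm, L = 2×194 = 388 mm. φR_n = 0.75 × 0.6 × 480 × 8.484 × 388 = 711.0 kN.
Base metal shear (8 mm plate): yield φR_n = 1.0×0.6×350×8×388 = 651.8 kN; rupture φR_n = 0.75×0.6×450×8×388 = 628.6 kN; take 628.6 kN (rupture).
Tension yield (gross): A_g = 136×8 = 1088 mm². φR_n = 0.90 × 350 × 1088 = 342.7 kN.
Governing: min(711.0, 628.6, 342.7) = 342.7 kN → gross-section yield.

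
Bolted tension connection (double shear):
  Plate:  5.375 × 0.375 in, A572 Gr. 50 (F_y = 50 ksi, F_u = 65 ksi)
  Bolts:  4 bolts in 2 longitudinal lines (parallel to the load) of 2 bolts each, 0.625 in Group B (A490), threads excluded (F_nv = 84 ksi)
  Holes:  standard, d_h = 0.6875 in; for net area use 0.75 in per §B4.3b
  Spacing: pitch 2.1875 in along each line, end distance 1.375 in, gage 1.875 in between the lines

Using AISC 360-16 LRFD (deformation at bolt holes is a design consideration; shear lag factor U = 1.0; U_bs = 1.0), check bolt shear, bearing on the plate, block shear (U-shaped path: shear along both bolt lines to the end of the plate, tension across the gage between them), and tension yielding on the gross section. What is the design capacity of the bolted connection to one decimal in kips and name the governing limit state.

Bolt shear: A_b = π(0.625)²/4 = 0.3068 in². φR_n = 0.75 × 84 × 0.3068 × 4 × 2 = 154.6 kips.
Bearing (0.375 in plate, F_u = 65 ksi): end bolts L_c = 1.375 − 0.6875/2 = 1.03125, R_n = min(1.2×1.03125×0.375×65, 2.4×0.625×0.375×65) = 30.164 kips/bolt; interior L_c = 2.1875 − 0.6875 = 1.5, R_n = 36.563 kips/bolt. φR_n = 0.75 × (2×30.164 + 2×36.563) = 100.1 kips.
Block shear: shear path 2×[1.375+1×2.1875] = 2×3.5625 in, A_gv = 2.6719, A_nv = 2×(3.5625 − 1.5×0.75)×0.375 = 1.8281 in²; tension across gage: (1.875 − 1×0.75)×0.375 = 0.42188 in². R_n = min(0.6×65×1.8281, 0.6×50×2.6719) + 1.0×65×0.42188 = min(71.296, 80.157) + 27.422 = 98.718 kips. φR_n = 0.75 × 98.718 = 74.0 kips.
Tension yield (gross): A_g = 5.375×0.375 = 2.0156 in². φR_n = 0.90 × 50 × 2.0156 = 90.7 kips.
Governing: min(154.6, 100.1, 74.0, 90.7) = 74.0 kips → block shear.

74.0 kips (block shear governs)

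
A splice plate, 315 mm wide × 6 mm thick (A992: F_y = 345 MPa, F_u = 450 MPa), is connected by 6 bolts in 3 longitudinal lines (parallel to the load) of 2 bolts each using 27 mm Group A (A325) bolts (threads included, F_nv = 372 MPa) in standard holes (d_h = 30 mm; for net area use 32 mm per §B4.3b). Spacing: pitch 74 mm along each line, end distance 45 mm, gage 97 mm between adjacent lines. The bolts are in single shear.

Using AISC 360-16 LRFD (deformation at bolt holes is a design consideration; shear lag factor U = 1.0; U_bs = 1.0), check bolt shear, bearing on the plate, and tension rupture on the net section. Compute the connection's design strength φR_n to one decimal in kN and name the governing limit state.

443.5 kN (net-section rupture governs)

Bolt shear: A_b = π(27)²/4 = 572.56 mm². φR_n = 0.75 × 372 × 572.56 × 6 × 1 = 958.5 kN.
Bearing (6 mm plate, F_u = 450 MPa): end bolts L_c = 45 − 30/2 = 30, R_n = min(1.2×30×6×450, 2.4×27×6×450) = 97.2 kN/bolt; interior L_c = 74 − 30 = 44, R_n = 142.56 kN/bolt. φR_n = 0.75 × (3×97.2 + 3×142.56) = 539.5 kN.
Tension rupture (net): A_n = (315 − 3×32)×6 = 1314 mm² (U = 1.0, A_e = A_n). φR_n = 0.75 × 450 × 1314 = 443.5 kN.
Governing: min(958.5, 539.5, 443.5) = 443.5 kN → net-section rupture.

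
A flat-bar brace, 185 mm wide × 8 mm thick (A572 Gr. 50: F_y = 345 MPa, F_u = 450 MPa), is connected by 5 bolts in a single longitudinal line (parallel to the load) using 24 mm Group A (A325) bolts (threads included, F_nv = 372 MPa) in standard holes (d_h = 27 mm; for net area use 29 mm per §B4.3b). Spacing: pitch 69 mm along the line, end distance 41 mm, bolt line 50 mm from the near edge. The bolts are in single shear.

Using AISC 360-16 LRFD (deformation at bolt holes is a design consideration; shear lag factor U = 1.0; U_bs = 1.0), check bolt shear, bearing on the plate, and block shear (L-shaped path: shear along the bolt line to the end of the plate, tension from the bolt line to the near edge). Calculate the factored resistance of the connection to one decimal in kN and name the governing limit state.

398.0 kN (block shear governs)

Bolt shear: A_b = π(24)²/4 = 452.39 mm². φR_n = 0.75 × 372 × 452.39 × 5 × 1 = 631.1 kN.
Bearing (8 mm plate, F_u = 450 MPa): end bolts L_c = 41 − 27/2 = 27.5, R_n = min(1.2×27.5×8×450, 2.4×24×8×450) = 118.8 kN/bolt; interior L_c = 69 − 27 = 42, R_n = 181.44 kN/bolt. φR_n = 0.75 × (1×118.8 + 4×181.44) = 633.4 kN.
Block shear: shear path 1×[41+4×69] = 1×317 mm, A_gv = 2536, A_nv = 1×(317 − 4.5×29)×8 = 1492 mm²; tension to near edge: (50 − 0.5×29)×8 = 284 mm². R_n = min(0.6×450×1492, 0.6×345×2536) + 1.0×450×284 = min(402.84, 524.95) + 127.8 = 530.64 kN. φR_n = 0.75 × 530.64 = 398.0 kN.
Governing: min(631.1, 633.4, 398.0) = 398.0 kN → block shear.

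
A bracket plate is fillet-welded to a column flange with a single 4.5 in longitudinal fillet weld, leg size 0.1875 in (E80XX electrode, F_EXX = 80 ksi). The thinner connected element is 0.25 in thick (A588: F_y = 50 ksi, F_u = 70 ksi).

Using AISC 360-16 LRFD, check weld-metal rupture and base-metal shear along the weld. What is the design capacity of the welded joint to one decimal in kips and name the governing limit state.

Weld metal: throat = 0.707×0.1875 = 0.13256 in, L = 4.5 in. φR_n = 0.75 × 0.6 × 80 × 0.13256 × 4.5 = 21.5 kips.
Base metal shear (0.25 in plate): yield φR_n = 1.0×0.6×50×0.25×4.5 = 33.8 kips; rupture φR_n = 0.75×0.6×70×0.25×4.5 = 35.4 kips; take 33.8 kips (yield).
Governing: min(21.5, 33.8) = 21.5 kips → weld metal.

21.5 kips (weld metal governs)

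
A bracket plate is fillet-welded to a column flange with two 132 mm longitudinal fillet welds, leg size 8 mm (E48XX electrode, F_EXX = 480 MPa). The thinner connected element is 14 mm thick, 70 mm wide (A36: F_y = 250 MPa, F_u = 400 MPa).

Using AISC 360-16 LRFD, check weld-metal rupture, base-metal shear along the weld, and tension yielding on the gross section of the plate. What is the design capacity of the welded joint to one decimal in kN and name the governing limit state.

Weld metal: throat = 0.707×8 = 5.656 mm, L = 2×132 = 264 mm. φR_n = 0.75 × 0.6 × 480 × 5.656 × 264 = 322.5 kN.
Base metal shear (14 mm plate): yield φR_n = 1.0×0.6×250×14×264 = 554.4 kN; rupture φR_n = 0.75×0.6×400×14×264 = 665.3 kN; take 554.4 kN (yield).
Tension yield (gross): A_g = 70×14 = 980 mm². φR_n = 0.90 × 250 × 980 = 220.5 kN.
Governing: min(322.5, 554.4, 220.5) = 220.5 kN → gross-section yield.

220.5 kN (gross-section yield governs)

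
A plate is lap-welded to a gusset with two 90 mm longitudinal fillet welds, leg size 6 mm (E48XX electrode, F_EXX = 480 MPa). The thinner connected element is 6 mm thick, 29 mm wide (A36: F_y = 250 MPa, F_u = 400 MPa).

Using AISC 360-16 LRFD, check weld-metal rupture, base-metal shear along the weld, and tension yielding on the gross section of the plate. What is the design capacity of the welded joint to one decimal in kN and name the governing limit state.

Weld metal: throat = 0.707×6 = 4.242 mm, L = 2×90 = 180 mm. φR_n = 0.75 × 0.6 × 480 × 4.242 × 180 = 164.9 kN.
Base metal shear (6 mm plate): yield φR_n = 1.0×0.6×250×6×180 = 162.0 kN; rupture φR_n = 0.75×0.6×400×6×180 = 194.4 kN; take 162.0 kN (yield).
Tension yield (gross): A_g = 29×6 = 174 mm². φR_n = 0.90 × 250 × 174 = 39.2 kN.
Governing: min(164.9, 162.0, 39.2) = 39.2 kN → gross-section yield.

39.2 kN (gross-section yield governs)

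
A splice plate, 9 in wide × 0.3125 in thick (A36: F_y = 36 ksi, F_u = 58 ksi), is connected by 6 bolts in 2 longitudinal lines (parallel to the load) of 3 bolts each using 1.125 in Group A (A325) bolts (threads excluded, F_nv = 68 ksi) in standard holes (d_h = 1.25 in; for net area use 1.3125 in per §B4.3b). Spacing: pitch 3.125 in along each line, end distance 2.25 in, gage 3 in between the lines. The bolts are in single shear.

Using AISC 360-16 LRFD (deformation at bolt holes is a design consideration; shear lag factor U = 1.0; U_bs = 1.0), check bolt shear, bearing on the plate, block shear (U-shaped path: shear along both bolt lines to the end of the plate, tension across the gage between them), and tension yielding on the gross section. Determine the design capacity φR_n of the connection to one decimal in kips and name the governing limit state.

91.1 kips (gross-section yield governs)

Bolt shear: A_b = π(1.125)²/4 = 0.99402 in². φR_n = 0.75 × 68 × 0.99402 × 6 × 1 = 304.2 kips.
Bearing (0.3125 in plate, F_u = 58 ksi): end bolts L_c = 2.25 − 1.25/2 = 1.625, R_n = min(1.2×1.625×0.3125×58, 2.4×1.125×0.3125×58) = 35.344 kips/bolt; interior L_c = 3.125 − 1.25 = 1.875, R_n = 40.781 kips/bolt. φR_n = 0.75 × (2×35.344 + 4×40.781) = 175.4 kips.
Block shear: shear path 2×[2.25+2×3.125] = 2×8.5 in, A_gv = 5.3125, A_nv = 2×(8.5 − 2.5×1.3125)×0.3125 = 3.2617 in²; tension across gage: (3 − 1×1.3125)×0.3125 = 0.52734 in². R_n = min(0.6×58×3.2617, 0.6×36×5.3125) + 1.0×58×0.52734 = min(113.51, 114.75) + 30.586 = 144.1 kips. φR_n = 0.75 × 144.1 = 108.1 kips.
Tension yield (gross): A_g = 9×0.3125 = 2.8125 in². φR_n = 0.90 × 36 × 2.8125 = 91.1 kips.
Governing: min(304.2, 175.4, 108.1, 91.1) = 91.1 kips → gross-section yield.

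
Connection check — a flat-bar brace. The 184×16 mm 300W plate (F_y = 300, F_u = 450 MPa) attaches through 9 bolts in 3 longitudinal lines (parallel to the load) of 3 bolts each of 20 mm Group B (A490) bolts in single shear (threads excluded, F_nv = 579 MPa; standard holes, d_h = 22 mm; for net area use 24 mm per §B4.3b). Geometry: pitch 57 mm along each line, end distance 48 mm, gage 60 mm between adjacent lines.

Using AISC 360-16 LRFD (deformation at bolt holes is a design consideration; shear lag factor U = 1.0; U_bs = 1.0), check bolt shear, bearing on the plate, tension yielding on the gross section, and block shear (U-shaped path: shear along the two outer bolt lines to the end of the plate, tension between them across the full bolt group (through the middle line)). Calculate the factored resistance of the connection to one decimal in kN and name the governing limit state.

794.9 kN (gross-section yield governs)

Bolt shear: A_b = π(20)²/4 = 314.16 mm². φR_n = 0.75 × 579 × 314.16 × 9 × 1 = 1227.8 kN.
Bearing (16 mm plate, F_u = 450 MPa): end bolts L_c = 48 − 22/2 = 37, R_n = min(1.2×37×16×450, 2.4×20×16×450) = 319.68 kN/bolt; interior L_c = 57 − 22 = 35, R_n = 302.4 kN/bolt. φR_n = 0.75 × (3×319.68 + 6×302.4) = 2080.1 kN.
Tension yield (gross): A_g = 184×16 = 2944 mm². φR_n = 0.90 × 300 × 2944 = 794.9 kN.
Block shear: shear path 2×[48+2×57] = 2×162 mm, A_gv = 5184, A_nv = 2×(162 − 2.5×24)×16 = 3264 mm²; tension across gage: (120 − 2×24)×16 = 1152 mm². R_n = min(0.6×450×3264, 0.6×300×5184) + 1.0×450×1152 = min(881.28, 933.12) + 518.4 = 1399.7 kN. φR_n = 0.75 × 1399.7 = 1049.8 kN.
Governing: min(1227.8, 2080.1, 794.9, 1049.8) = 794.9 kN → gross-section yield.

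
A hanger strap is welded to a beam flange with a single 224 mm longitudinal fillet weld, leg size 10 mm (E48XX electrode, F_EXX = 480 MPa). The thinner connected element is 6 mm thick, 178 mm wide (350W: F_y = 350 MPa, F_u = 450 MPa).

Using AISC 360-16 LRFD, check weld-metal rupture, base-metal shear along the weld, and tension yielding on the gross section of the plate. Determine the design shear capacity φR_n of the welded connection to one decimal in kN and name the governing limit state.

272.2 kN (base-metal shear governs)

Weld metal: throat = 0.707×10 = 7.07 mm, L = 224 mm. φR_n = 0.75 × 0.6 × 480 × 7.07 × 224 = 342.1 kN.
Base metal shear (6 mm plate): yield φR_n = 1.0×0.6×350×6×224 = 282.2 kN; rupture φR_n = 0.75×0.6×450×6×224 = 272.2 kN; take 272.2 kN (rupture).
Tension yield (gross): A_g = 178×6 = 1068 mm². φR_n = 0.90 × 350 × 1068 = 336.4 kN.
Governing: min(342.1, 272.2, 336.4) = 272.2 kN → base-metal shear.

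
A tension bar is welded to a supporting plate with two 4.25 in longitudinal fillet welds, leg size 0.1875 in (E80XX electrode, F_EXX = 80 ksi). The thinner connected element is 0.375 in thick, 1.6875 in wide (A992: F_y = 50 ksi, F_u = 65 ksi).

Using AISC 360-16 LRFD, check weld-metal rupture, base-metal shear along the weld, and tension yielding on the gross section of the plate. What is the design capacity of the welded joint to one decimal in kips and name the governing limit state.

28.5 kips (gross-section yield governs)

Weld metal: throat = 0.707×0.1875 = 0.13256 in, L = 2×4.25 = 8.5 in. φR_n = 0.75 × 0.6 × 80 × 0.13256 × 8.5 = 40.6 kips.
Base metal shear (0.375 in plate): yield φR_n = 1.0×0.6×50×0.375×8.5 = 95.6 kips; rupture φR_n = 0.75×0.6×65×0.375×8.5 = 93.2 kips; take 93.2 kips (rupture).
Tension yield (gross): A_g = 1.6875×0.375 = 0.63281 in². φR_n = 0.90 × 50 × 0.63281 = 28.5 kips.
Governing: min(40.6, 93.2, 28.5) = 28.5 kips → gross-section yield.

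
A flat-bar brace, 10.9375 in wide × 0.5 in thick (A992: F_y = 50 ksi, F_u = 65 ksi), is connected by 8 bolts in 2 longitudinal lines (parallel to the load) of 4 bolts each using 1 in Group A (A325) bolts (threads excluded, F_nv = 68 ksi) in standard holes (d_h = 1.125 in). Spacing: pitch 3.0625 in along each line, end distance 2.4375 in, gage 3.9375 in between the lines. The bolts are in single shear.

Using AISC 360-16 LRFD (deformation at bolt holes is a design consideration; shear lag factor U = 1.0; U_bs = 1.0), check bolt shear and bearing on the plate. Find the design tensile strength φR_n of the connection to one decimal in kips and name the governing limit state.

320.4 kips (bolt shear governs)

Bolt shear: A_b = π(1)²/4 = 0.7854 in². φR_n = 0.75 × 68 × 0.7854 × 8 × 1 = 320.4 kips.
Bearing (0.5 in plate, F_u = 65 ksi): end bolts L_c = 2.4375 − 1.125/2 = 1.875, R_n = min(1.2×1.875×0.5×65, 2.4×1×0.5×65) = 73.125 kips/bolt; interior L_c = 3.0625 − 1.125 = 1.9375, R_n = 75.563 kips/bolt. φR_n = 0.75 × (2×73.125 + 6×75.563) = 449.7 kips.
Governing: min(320.4, 449.7) = 320.4 kips → bolt shear.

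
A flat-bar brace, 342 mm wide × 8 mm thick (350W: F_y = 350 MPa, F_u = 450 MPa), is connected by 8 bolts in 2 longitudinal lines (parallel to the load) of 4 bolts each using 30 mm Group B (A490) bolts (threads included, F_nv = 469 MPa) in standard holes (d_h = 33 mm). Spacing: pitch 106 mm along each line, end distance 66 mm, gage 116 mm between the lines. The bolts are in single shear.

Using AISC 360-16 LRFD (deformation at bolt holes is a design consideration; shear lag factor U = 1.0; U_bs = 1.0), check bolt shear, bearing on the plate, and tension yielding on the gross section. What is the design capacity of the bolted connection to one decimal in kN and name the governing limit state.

Bolt shear: A_b = π(30)²/4 = 706.86 mm². φR_n = 0.75 × 469 × 706.86 × 8 × 1 = 1989.1 kN.
Bearing (8 mm plate, F_u = 450 MPa): end bolts L_c = 66 − 33/2 = 49.5, R_n = min(1.2×49.5×8×450, 2.4×30×8×450) = 213.84 kN/bolt; interior L_c = 106 − 33 = 73, R_n = 259.2 kN/bolt. φR_n = 0.75 × (2×213.84 + 6×259.2) = 1487.2 kN.
Tension yield (gross): A_g = 342×8 = 2736 mm². φR_n = 0.90 × 350 × 2736 = 861.8 kN.
Governing: min(1989.1, 1487.2, 861.8) = 861.8 kN → gross-section yield.

861.8 kN (gross-section yield governs)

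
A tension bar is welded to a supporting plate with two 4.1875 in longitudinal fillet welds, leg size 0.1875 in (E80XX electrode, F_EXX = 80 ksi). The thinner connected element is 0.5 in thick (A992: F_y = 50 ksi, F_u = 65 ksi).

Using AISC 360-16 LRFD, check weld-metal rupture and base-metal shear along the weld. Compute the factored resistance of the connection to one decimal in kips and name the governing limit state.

Weld metal: throat = 0.707×0.1875 = 0.13256 in, L = 2×4.1875 = 8.375 in. φR_n = 0.75 × 0.6 × 80 × 0.13256 × 8.375 = 40.0 kips.
Base metal shear (0.5 in plate): yield φR_n = 1.0×0.6×50×0.5×8.375 = 125.6 kips; rupture φR_n = 0.75×0.6×65×0.5×8.375 = 122.5 kips; take 122.5 kips (rupture).
Governing: min(40.0, 122.5) = 40.0 kips → weld metal.

40.0 kips (weld metal governs)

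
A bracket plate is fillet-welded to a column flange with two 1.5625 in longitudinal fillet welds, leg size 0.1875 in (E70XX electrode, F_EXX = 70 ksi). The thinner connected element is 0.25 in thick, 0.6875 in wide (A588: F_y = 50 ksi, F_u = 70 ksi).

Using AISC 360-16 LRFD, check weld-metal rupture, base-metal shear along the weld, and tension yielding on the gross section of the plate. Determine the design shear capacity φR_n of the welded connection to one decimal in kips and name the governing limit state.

7.7 kips (gross-section yield governs)

Weld metal: throat = 0.707×0.1875 = 0.13256 in, L = 2×1.5625 = 3.125 in. φR_n = 0.75 × 0.6 × 70 × 0.13256 × 3.125 = 13.0 kips.
Base metal shear (0.25 in plate): yield φR_n = 1.0×0.6×50×0.25×3.125 = 23.4 kips; rupture φR_n = 0.75×0.6×70×0.25×3.125 = 24.6 kips; take 23.4 kips (yield).
Tension yield (gross): A_g = 0.6875×0.25 = 0.17188 in². φR_n = 0.90 × 50 × 0.17188 = 7.7 kips.
Governing: min(13.0, 23.4, 7.7) = 7.7 kips → gross-section yield.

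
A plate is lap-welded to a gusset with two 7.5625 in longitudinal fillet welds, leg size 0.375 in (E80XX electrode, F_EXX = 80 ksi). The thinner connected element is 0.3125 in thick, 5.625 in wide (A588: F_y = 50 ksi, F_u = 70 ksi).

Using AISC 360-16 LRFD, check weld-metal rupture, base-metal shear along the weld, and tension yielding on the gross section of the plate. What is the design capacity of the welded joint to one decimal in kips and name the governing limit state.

Weld metal: throat = 0.707×0.375 = 0.26513 in, L = 2×7.5625 = 15.125 in. φR_n = 0.75 × 0.6 × 80 × 0.26513 × 15.125 = 144.4 kips.
Base metal shear (0.3125 in plate): yield φR_n = 1.0×0.6×50×0.3125×15.125 = 141.8 kips; rupture φR_n = 0.75×0.6×70×0.3125×15.125 = 148.9 kips; take 141.8 kips (yield).
Tension yield (gross): A_g = 5.625×0.3125 = 1.7578 in². φR_n = 0.90 × 50 × 1.7578 = 79.1 kips.
Governing: min(144.4, 141.8, 79.1) = 79.1 kips → gross-section yield.

79.1 kips (gross-section yield governs)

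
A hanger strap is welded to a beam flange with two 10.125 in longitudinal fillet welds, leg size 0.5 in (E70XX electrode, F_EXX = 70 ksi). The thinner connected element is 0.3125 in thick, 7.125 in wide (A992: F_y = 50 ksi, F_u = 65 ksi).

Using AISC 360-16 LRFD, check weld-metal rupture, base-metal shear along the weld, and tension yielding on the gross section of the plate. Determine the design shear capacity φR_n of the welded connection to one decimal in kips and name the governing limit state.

Weld metal: throat = 0.707×0.5 = 0.3535 in, L = 2×10.125 = 20.25 in. φR_n = 0.75 × 0.6 × 70 × 0.3535 × 20.25 = 225.5 kips.
Base metal shear (0.3125 in plate): yield φR_n = 1.0×0.6×50×0.3125×20.25 = 189.8 kips; rupture φR_n = 0.75×0.6×65×0.3125×20.25 = 185.1 kips; take 185.1 kips (rupture).
Tension yield (gross): A_g = 7.125×0.3125 = 2.2266 in². φR_n = 0.90 × 50 × 2.2266 = 100.2 kips.
Governing: min(225.5, 185.1, 100.2) = 100.2 kips → gross-section yield.

100.2 kips (gross-section yield governs)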